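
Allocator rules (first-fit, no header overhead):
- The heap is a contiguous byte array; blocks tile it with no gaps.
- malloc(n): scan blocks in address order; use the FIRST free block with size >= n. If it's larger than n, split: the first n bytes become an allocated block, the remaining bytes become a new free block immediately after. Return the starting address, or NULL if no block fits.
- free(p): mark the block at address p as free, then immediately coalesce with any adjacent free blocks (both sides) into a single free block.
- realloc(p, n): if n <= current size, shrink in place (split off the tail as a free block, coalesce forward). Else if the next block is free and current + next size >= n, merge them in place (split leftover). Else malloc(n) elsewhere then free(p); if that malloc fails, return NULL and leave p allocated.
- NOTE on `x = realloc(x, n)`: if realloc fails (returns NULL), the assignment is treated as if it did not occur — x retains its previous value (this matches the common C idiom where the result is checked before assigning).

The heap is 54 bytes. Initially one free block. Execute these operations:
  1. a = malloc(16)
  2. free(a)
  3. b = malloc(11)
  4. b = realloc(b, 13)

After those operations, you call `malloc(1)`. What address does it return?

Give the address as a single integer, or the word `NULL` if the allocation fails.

Answer: 13

Derivation:
Op 1: a = malloc(16) -> a = 0; heap: [0-15 ALLOC][16-53 FREE]
Op 2: free(a) -> (freed a); heap: [0-53 FREE]
Op 3: b = malloc(11) -> b = 0; heap: [0-10 ALLOC][11-53 FREE]
Op 4: b = realloc(b, 13) -> b = 0; heap: [0-12 ALLOC][13-53 FREE]
malloc(1): first-fit scan over [0-12 ALLOC][13-53 FREE] -> 13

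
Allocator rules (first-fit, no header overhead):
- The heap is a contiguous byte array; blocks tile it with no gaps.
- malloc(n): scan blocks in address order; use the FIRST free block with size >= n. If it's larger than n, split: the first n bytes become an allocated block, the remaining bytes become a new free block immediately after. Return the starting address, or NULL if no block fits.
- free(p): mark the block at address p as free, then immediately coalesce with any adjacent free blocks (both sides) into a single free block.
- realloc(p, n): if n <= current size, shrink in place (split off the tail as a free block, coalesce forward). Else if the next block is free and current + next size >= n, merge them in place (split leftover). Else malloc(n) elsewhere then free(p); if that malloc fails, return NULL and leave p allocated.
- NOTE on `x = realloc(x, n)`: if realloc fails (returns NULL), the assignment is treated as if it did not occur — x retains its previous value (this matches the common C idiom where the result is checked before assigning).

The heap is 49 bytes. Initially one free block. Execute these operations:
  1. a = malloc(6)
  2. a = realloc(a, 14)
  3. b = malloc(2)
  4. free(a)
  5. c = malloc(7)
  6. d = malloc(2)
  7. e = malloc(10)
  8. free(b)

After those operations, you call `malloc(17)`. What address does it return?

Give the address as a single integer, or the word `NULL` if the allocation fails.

Op 1: a = malloc(6) -> a = 0; heap: [0-5 ALLOC][6-48 FREE]
Op 2: a = realloc(a, 14) -> a = 0; heap: [0-13 ALLOC][14-48 FREE]
Op 3: b = malloc(2) -> b = 14; heap: [0-13 ALLOC][14-15 ALLOC][16-48 FREE]
Op 4: free(a) -> (freed a); heap: [0-13 FREE][14-15 ALLOC][16-48 FREE]
Op 5: c = malloc(7) -> c = 0; heap: [0-6 ALLOC][7-13 FREE][14-15 ALLOC][16-48 FREE]
Op 6: d = malloc(2) -> d = 7; heap: [0-6 ALLOC][7-8 ALLOC][9-13 FREE][14-15 ALLOC][16-48 FREE]
Op 7: e = malloc(10) -> e = 16; heap: [0-6 ALLOC][7-8 ALLOC][9-13 FREE][14-15 ALLOC][16-25 ALLOC][26-48 FREE]
Op 8: free(b) -> (freed b); heap: [0-6 ALLOC][7-8 ALLOC][9-15 FREE][16-25 ALLOC][26-48 FREE]
malloc(17): first-fit scan over [0-6 ALLOC][7-8 ALLOC][9-15 FREE][16-25 ALLOC][26-48 FREE] -> 26

Answer: 26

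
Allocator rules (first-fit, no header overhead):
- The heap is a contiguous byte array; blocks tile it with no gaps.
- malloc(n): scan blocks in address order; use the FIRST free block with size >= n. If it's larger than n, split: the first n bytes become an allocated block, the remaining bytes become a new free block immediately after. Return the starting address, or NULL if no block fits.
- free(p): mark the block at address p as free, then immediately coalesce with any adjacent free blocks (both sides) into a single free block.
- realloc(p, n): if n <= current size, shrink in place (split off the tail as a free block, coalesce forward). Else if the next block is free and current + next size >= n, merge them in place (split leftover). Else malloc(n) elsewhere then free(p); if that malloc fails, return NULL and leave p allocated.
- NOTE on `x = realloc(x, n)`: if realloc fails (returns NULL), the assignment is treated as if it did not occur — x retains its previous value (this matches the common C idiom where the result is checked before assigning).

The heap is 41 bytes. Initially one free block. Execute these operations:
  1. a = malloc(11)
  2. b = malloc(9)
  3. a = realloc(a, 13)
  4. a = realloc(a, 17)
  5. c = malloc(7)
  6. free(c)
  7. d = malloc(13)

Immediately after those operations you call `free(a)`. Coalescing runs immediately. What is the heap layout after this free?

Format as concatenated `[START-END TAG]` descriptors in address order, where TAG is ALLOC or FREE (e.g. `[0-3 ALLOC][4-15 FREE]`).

Op 1: a = malloc(11) -> a = 0; heap: [0-10 ALLOC][11-40 FREE]
Op 2: b = malloc(9) -> b = 11; heap: [0-10 ALLOC][11-19 ALLOC][20-40 FREE]
Op 3: a = realloc(a, 13) -> a = 20; heap: [0-10 FREE][11-19 ALLOC][20-32 ALLOC][33-40 FREE]
Op 4: a = realloc(a, 17) -> a = 20; heap: [0-10 FREE][11-19 ALLOC][20-36 ALLOC][37-40 FREE]
Op 5: c = malloc(7) -> c = 0; heap: [0-6 ALLOC][7-10 FREE][11-19 ALLOC][20-36 ALLOC][37-40 FREE]
Op 6: free(c) -> (freed c); heap: [0-10 FREE][11-19 ALLOC][20-36 ALLOC][37-40 FREE]
Op 7: d = malloc(13) -> d = NULL; heap: [0-10 FREE][11-19 ALLOC][20-36 ALLOC][37-40 FREE]
free(a): a = 20 -> block [20-36 ALLOC]; mark free, coalesce with adjacent free neighbors -> [0-10 FREE][11-19 ALLOC][20-40 FREE]

Answer: [0-10 FREE][11-19 ALLOC][20-40 FREE]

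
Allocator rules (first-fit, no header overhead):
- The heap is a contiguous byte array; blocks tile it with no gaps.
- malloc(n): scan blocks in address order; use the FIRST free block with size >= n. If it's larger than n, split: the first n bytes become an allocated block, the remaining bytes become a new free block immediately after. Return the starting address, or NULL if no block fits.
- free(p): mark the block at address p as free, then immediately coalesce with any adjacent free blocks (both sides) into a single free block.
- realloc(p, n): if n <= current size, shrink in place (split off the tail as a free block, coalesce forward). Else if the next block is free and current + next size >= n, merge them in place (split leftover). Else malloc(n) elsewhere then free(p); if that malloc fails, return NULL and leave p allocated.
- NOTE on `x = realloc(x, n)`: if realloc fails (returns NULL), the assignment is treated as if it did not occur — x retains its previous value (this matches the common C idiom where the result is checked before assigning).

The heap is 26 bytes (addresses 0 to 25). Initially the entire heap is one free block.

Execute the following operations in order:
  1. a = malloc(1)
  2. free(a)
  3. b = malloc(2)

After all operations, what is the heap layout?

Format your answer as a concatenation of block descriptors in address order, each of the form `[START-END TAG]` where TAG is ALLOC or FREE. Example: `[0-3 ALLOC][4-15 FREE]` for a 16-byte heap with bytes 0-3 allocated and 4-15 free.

Answer: [0-1 ALLOC][2-25 FREE]

Derivation:
Op 1: a = malloc(1) -> a = 0; heap: [0-0 ALLOC][1-25 FREE]
Op 2: free(a) -> (freed a); heap: [0-25 FREE]
Op 3: b = malloc(2) -> b = 0; heap: [0-1 ALLOC][2-25 FREE]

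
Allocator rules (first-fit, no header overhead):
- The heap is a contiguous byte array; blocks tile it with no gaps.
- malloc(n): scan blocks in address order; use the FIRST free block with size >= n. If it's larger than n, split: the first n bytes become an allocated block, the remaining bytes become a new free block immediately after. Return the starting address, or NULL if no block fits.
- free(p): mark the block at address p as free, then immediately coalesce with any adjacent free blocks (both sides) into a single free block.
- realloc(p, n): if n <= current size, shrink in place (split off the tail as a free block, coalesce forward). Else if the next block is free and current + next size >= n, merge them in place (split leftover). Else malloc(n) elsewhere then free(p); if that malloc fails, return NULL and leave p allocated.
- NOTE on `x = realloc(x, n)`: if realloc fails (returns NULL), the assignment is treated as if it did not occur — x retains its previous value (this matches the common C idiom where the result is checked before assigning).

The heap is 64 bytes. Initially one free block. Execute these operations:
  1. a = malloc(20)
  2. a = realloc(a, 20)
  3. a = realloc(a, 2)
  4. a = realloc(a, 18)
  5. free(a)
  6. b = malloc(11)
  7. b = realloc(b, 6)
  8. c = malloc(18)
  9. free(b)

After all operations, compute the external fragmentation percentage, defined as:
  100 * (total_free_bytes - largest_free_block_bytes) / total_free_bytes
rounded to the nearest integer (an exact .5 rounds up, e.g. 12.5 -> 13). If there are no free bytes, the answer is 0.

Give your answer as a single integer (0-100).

Answer: 13

Derivation:
Op 1: a = malloc(20) -> a = 0; heap: [0-19 ALLOC][20-63 FREE]
Op 2: a = realloc(a, 20) -> a = 0; heap: [0-19 ALLOC][20-63 FREE]
Op 3: a = realloc(a, 2) -> a = 0; heap: [0-1 ALLOC][2-63 FREE]
Op 4: a = realloc(a, 18) -> a = 0; heap: [0-17 ALLOC][18-63 FREE]
Op 5: free(a) -> (freed a); heap: [0-63 FREE]
Op 6: b = malloc(11) -> b = 0; heap: [0-10 ALLOC][11-63 FREE]
Op 7: b = realloc(b, 6) -> b = 0; heap: [0-5 ALLOC][6-63 FREE]
Op 8: c = malloc(18) -> c = 6; heap: [0-5 ALLOC][6-23 ALLOC][24-63 FREE]
Op 9: free(b) -> (freed b); heap: [0-5 FREE][6-23 ALLOC][24-63 FREE]
Free blocks: [6 40] total_free=46 largest=40 -> 100*(46-40)/46 = 600/46 ≈ 13.043 -> rounds to 13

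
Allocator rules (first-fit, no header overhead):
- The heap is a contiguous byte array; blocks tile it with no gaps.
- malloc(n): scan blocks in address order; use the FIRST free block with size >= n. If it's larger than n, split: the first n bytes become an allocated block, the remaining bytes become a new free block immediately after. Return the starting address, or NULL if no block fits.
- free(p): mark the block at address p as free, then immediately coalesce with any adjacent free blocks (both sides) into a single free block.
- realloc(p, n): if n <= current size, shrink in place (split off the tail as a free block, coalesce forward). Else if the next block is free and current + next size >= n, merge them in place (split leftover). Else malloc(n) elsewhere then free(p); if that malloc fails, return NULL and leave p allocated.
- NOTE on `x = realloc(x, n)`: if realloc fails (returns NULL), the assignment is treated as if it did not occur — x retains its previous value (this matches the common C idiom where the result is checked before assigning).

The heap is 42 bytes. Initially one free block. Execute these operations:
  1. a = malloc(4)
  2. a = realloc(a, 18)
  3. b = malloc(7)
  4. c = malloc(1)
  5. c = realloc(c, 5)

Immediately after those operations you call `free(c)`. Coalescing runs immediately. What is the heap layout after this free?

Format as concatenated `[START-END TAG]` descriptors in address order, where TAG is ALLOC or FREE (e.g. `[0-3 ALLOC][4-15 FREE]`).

Answer: [0-17 ALLOC][18-24 ALLOC][25-41 FREE]

Derivation:
Op 1: a = malloc(4) -> a = 0; heap: [0-3 ALLOC][4-41 FREE]
Op 2: a = realloc(a, 18) -> a = 0; heap: [0-17 ALLOC][18-41 FREE]
Op 3: b = malloc(7) -> b = 18; heap: [0-17 ALLOC][18-24 ALLOC][25-41 FREE]
Op 4: c = malloc(1) -> c = 25; heap: [0-17 ALLOC][18-24 ALLOC][25-25 ALLOC][26-41 FREE]
Op 5: c = realloc(c, 5) -> c = 25; heap: [0-17 ALLOC][18-24 ALLOC][25-29 ALLOC][30-41 FREE]
free(c): c = 25 -> block [25-29 ALLOC]; mark free, coalesce with adjacent free neighbors -> [0-17 ALLOC][18-24 ALLOC][25-41 FREE]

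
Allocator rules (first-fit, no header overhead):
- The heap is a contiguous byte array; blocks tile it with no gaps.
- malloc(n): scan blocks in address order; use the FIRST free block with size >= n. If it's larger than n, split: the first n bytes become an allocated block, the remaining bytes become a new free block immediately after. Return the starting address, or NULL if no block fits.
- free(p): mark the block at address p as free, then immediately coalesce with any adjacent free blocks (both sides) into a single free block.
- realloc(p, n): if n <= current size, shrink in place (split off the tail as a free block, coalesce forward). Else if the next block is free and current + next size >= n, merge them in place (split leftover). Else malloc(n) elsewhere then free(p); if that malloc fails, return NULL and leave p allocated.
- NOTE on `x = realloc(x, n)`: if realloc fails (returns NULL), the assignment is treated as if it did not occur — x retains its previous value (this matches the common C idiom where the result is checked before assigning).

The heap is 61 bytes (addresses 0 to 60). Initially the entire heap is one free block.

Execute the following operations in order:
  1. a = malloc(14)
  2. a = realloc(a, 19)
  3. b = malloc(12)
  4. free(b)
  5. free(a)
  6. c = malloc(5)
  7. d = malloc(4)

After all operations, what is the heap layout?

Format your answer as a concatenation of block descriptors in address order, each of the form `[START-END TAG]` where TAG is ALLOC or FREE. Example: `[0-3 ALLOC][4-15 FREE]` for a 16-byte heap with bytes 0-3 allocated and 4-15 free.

Op 1: a = malloc(14) -> a = 0; heap: [0-13 ALLOC][14-60 FREE]
Op 2: a = realloc(a, 19) -> a = 0; heap: [0-18 ALLOC][19-60 FREE]
Op 3: b = malloc(12) -> b = 19; heap: [0-18 ALLOC][19-30 ALLOC][31-60 FREE]
Op 4: free(b) -> (freed b); heap: [0-18 ALLOC][19-60 FREE]
Op 5: free(a) -> (freed a); heap: [0-60 FREE]
Op 6: c = malloc(5) -> c = 0; heap: [0-4 ALLOC][5-60 FREE]
Op 7: d = malloc(4) -> d = 5; heap: [0-4 ALLOC][5-8 ALLOC][9-60 FREE]

Answer: [0-4 ALLOC][5-8 ALLOC][9-60 FREE]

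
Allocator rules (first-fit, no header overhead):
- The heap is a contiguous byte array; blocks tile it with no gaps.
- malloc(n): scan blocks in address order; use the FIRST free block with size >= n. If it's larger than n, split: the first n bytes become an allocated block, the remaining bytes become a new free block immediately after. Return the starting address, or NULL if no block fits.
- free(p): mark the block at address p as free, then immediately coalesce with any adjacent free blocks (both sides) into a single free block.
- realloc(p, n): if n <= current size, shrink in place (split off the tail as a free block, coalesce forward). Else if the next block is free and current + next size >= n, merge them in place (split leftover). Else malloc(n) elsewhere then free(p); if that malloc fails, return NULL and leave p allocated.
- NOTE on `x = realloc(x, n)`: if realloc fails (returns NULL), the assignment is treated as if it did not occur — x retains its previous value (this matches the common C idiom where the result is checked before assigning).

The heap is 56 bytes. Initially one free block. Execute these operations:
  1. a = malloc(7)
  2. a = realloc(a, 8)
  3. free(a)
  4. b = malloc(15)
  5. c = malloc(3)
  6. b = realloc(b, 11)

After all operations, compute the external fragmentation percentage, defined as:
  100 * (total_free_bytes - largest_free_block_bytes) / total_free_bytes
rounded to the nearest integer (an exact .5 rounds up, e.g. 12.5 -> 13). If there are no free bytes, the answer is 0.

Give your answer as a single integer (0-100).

Answer: 10

Derivation:
Op 1: a = malloc(7) -> a = 0; heap: [0-6 ALLOC][7-55 FREE]
Op 2: a = realloc(a, 8) -> a = 0; heap: [0-7 ALLOC][8-55 FREE]
Op 3: free(a) -> (freed a); heap: [0-55 FREE]
Op 4: b = malloc(15) -> b = 0; heap: [0-14 ALLOC][15-55 FREE]
Op 5: c = malloc(3) -> c = 15; heap: [0-14 ALLOC][15-17 ALLOC][18-55 FREE]
Op 6: b = realloc(b, 11) -> b = 0; heap: [0-10 ALLOC][11-14 FREE][15-17 ALLOC][18-55 FREE]
Free blocks: [4 38] total_free=42 largest=38 -> 100*(42-38)/42 = 400/42 ≈ 9.524 -> rounds to 10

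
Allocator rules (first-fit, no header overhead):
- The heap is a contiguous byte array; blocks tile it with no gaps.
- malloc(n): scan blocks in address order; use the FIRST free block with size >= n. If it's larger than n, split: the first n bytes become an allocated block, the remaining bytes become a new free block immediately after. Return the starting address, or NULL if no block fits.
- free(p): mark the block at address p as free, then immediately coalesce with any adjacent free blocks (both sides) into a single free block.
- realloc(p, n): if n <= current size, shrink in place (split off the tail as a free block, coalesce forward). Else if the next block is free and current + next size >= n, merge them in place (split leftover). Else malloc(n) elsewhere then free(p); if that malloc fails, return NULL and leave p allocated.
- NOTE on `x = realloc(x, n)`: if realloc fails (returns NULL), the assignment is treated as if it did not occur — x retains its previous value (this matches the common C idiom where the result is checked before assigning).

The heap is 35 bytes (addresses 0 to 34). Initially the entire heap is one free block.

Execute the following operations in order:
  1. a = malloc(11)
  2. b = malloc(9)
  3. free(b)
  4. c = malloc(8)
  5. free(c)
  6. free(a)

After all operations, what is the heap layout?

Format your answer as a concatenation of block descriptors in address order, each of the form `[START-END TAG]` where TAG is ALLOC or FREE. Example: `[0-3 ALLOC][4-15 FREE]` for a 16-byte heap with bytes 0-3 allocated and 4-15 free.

Answer: [0-34 FREE]

Derivation:
Op 1: a = malloc(11) -> a = 0; heap: [0-10 ALLOC][11-34 FREE]
Op 2: b = malloc(9) -> b = 11; heap: [0-10 ALLOC][11-19 ALLOC][20-34 FREE]
Op 3: free(b) -> (freed b); heap: [0-10 ALLOC][11-34 FREE]
Op 4: c = malloc(8) -> c = 11; heap: [0-10 ALLOC][11-18 ALLOC][19-34 FREE]
Op 5: free(c) -> (freed c); heap: [0-10 ALLOC][11-34 FREE]
Op 6: free(a) -> (freed a); heap: [0-34 FREE]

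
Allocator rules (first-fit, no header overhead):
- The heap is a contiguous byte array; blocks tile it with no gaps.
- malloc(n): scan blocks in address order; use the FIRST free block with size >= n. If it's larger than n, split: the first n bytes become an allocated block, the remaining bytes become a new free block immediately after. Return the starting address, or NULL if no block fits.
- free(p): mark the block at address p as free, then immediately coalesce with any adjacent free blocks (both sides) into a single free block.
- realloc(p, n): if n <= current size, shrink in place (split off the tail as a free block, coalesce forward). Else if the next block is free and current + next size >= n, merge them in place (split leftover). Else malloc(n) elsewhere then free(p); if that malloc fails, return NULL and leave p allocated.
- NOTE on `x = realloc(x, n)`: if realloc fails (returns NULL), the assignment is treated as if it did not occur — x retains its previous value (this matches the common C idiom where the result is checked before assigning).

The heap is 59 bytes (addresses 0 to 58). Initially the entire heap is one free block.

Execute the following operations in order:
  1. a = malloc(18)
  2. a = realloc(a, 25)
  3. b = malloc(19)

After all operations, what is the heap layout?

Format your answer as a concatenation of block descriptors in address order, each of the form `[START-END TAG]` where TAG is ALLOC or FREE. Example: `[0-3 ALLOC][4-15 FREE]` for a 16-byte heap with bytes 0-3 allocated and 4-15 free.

Answer: [0-24 ALLOC][25-43 ALLOC][44-58 FREE]

Derivation:
Op 1: a = malloc(18) -> a = 0; heap: [0-17 ALLOC][18-58 FREE]
Op 2: a = realloc(a, 25) -> a = 0; heap: [0-24 ALLOC][25-58 FREE]
Op 3: b = malloc(19) -> b = 25; heap: [0-24 ALLOC][25-43 ALLOC][44-58 FREE]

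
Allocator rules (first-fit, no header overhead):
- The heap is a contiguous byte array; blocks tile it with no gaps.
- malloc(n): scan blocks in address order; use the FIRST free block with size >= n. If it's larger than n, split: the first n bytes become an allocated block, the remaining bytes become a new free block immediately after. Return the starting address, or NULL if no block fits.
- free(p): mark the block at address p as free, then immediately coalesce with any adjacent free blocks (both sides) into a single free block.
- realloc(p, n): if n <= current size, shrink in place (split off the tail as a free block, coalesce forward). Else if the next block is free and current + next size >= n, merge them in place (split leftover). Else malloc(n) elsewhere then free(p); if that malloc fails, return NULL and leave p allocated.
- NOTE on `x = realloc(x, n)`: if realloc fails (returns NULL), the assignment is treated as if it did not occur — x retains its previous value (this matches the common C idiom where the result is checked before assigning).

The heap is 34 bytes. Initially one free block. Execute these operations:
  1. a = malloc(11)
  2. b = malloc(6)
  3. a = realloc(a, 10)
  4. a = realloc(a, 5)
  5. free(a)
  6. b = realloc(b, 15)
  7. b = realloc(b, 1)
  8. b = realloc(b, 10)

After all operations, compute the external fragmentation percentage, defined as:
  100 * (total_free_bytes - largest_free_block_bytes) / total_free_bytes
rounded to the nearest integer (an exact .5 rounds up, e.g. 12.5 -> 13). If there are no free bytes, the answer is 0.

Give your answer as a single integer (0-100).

Op 1: a = malloc(11) -> a = 0; heap: [0-10 ALLOC][11-33 FREE]
Op 2: b = malloc(6) -> b = 11; heap: [0-10 ALLOC][11-16 ALLOC][17-33 FREE]
Op 3: a = realloc(a, 10) -> a = 0; heap: [0-9 ALLOC][10-10 FREE][11-16 ALLOC][17-33 FREE]
Op 4: a = realloc(a, 5) -> a = 0; heap: [0-4 ALLOC][5-10 FREE][11-16 ALLOC][17-33 FREE]
Op 5: free(a) -> (freed a); heap: [0-10 FREE][11-16 ALLOC][17-33 FREE]
Op 6: b = realloc(b, 15) -> b = 11; heap: [0-10 FREE][11-25 ALLOC][26-33 FREE]
Op 7: b = realloc(b, 1) -> b = 11; heap: [0-10 FREE][11-11 ALLOC][12-33 FREE]
Op 8: b = realloc(b, 10) -> b = 11; heap: [0-10 FREE][11-20 ALLOC][21-33 FREE]
Free blocks: [11 13] total_free=24 largest=13 -> 100*(24-13)/24 = 1100/24 ≈ 45.833 -> rounds to 46

Answer: 46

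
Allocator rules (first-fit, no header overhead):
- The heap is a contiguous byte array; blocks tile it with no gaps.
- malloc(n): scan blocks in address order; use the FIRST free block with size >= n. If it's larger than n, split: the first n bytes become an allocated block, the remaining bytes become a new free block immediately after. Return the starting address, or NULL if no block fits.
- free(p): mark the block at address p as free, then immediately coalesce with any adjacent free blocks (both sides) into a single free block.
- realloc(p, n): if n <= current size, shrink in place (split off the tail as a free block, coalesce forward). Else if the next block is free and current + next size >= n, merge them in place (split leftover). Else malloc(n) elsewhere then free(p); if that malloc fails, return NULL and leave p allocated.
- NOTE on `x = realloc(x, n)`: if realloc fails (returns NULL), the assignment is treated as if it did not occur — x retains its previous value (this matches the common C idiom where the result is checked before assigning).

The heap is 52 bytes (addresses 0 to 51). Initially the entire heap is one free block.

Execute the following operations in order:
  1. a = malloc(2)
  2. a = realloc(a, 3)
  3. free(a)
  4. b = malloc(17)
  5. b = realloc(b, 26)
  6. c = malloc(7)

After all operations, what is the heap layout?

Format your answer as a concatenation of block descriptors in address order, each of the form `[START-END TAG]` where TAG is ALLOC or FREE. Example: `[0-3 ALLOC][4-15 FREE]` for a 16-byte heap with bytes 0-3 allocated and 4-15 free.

Op 1: a = malloc(2) -> a = 0; heap: [0-1 ALLOC][2-51 FREE]
Op 2: a = realloc(a, 3) -> a = 0; heap: [0-2 ALLOC][3-51 FREE]
Op 3: free(a) -> (freed a); heap: [0-51 FREE]
Op 4: b = malloc(17) -> b = 0; heap: [0-16 ALLOC][17-51 FREE]
Op 5: b = realloc(b, 26) -> b = 0; heap: [0-25 ALLOC][26-51 FREE]
Op 6: c = malloc(7) -> c = 26; heap: [0-25 ALLOC][26-32 ALLOC][33-51 FREE]

Answer: [0-25 ALLOC][26-32 ALLOC][33-51 FREE]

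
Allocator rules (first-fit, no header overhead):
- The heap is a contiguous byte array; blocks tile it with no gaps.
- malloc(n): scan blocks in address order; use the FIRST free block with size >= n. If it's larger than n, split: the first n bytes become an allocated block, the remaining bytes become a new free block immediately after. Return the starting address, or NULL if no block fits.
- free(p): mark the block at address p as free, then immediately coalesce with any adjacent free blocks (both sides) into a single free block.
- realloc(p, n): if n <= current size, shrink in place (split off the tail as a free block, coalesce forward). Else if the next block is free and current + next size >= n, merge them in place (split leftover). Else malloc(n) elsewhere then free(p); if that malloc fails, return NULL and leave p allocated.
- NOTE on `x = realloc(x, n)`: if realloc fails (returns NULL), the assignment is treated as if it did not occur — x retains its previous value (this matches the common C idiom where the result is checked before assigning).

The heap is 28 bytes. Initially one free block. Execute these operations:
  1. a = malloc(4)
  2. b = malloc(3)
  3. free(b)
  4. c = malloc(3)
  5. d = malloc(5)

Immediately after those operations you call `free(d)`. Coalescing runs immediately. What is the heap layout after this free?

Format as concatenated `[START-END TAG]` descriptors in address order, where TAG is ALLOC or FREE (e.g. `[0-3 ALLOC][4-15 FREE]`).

Op 1: a = malloc(4) -> a = 0; heap: [0-3 ALLOC][4-27 FREE]
Op 2: b = malloc(3) -> b = 4; heap: [0-3 ALLOC][4-6 ALLOC][7-27 FREE]
Op 3: free(b) -> (freed b); heap: [0-3 ALLOC][4-27 FREE]
Op 4: c = malloc(3) -> c = 4; heap: [0-3 ALLOC][4-6 ALLOC][7-27 FREE]
Op 5: d = malloc(5) -> d = 7; heap: [0-3 ALLOC][4-6 ALLOC][7-11 ALLOC][12-27 FREE]
free(d): d = 7 -> block [7-11 ALLOC]; mark free, coalesce with adjacent free neighbors -> [0-3 ALLOC][4-6 ALLOC][7-27 FREE]

Answer: [0-3 ALLOC][4-6 ALLOC][7-27 FREE]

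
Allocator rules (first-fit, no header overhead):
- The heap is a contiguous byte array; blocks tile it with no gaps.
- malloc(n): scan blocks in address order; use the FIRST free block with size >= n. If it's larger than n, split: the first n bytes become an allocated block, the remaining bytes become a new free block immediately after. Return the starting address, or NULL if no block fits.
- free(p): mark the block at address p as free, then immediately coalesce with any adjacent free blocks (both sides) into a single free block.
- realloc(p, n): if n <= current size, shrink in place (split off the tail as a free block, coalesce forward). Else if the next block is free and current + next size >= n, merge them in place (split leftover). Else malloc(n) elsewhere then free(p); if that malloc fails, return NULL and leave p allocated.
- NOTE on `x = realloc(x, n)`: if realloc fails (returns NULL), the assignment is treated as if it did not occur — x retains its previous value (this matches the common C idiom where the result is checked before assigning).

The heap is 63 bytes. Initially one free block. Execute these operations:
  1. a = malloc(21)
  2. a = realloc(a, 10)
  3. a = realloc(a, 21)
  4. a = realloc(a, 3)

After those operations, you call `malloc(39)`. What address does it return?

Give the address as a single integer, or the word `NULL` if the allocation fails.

Op 1: a = malloc(21) -> a = 0; heap: [0-20 ALLOC][21-62 FREE]
Op 2: a = realloc(a, 10) -> a = 0; heap: [0-9 ALLOC][10-62 FREE]
Op 3: a = realloc(a, 21) -> a = 0; heap: [0-20 ALLOC][21-62 FREE]
Op 4: a = realloc(a, 3) -> a = 0; heap: [0-2 ALLOC][3-62 FREE]
malloc(39): first-fit scan over [0-2 ALLOC][3-62 FREE] -> 3

Answer: 3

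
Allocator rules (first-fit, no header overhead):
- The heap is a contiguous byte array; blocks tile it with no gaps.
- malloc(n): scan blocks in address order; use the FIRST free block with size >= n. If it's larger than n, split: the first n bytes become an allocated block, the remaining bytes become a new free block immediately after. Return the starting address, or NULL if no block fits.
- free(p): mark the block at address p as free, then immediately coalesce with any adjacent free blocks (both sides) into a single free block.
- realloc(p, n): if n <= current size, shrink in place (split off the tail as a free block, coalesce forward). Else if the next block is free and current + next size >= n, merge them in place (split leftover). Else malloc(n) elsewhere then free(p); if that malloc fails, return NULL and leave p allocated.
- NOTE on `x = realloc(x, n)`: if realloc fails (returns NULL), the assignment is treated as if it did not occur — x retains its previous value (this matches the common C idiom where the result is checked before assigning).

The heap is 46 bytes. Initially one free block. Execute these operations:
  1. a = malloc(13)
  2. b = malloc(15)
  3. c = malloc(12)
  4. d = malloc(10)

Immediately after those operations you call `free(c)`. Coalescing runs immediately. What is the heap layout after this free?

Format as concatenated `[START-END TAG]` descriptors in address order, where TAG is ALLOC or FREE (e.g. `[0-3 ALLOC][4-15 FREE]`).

Answer: [0-12 ALLOC][13-27 ALLOC][28-45 FREE]

Derivation:
Op 1: a = malloc(13) -> a = 0; heap: [0-12 ALLOC][13-45 FREE]
Op 2: b = malloc(15) -> b = 13; heap: [0-12 ALLOC][13-27 ALLOC][28-45 FREE]
Op 3: c = malloc(12) -> c = 28; heap: [0-12 ALLOC][13-27 ALLOC][28-39 ALLOC][40-45 FREE]
Op 4: d = malloc(10) -> d = NULL; heap: [0-12 ALLOC][13-27 ALLOC][28-39 ALLOC][40-45 FREE]
free(c): c = 28 -> block [28-39 ALLOC]; mark free, coalesce with adjacent free neighbors -> [0-12 ALLOC][13-27 ALLOC][28-45 FREE]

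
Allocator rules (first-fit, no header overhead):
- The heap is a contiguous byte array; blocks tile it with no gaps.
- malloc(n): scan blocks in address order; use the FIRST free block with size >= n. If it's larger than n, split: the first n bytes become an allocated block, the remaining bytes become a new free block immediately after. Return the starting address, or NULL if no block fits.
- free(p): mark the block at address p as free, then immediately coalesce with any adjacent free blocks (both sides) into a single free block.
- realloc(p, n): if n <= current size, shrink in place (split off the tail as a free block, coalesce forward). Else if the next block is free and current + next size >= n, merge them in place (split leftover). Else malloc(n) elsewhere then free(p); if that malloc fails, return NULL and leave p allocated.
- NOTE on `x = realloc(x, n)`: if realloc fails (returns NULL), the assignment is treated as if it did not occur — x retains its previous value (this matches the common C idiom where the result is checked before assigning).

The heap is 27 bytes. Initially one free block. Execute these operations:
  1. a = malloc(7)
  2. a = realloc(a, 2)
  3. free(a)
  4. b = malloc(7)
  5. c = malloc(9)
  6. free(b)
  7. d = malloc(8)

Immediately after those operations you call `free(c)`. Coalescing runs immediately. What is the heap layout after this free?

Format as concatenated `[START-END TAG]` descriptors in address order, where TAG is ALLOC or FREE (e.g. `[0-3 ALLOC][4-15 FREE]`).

Op 1: a = malloc(7) -> a = 0; heap: [0-6 ALLOC][7-26 FREE]
Op 2: a = realloc(a, 2) -> a = 0; heap: [0-1 ALLOC][2-26 FREE]
Op 3: free(a) -> (freed a); heap: [0-26 FREE]
Op 4: b = malloc(7) -> b = 0; heap: [0-6 ALLOC][7-26 FREE]
Op 5: c = malloc(9) -> c = 7; heap: [0-6 ALLOC][7-15 ALLOC][16-26 FREE]
Op 6: free(b) -> (freed b); heap: [0-6 FREE][7-15 ALLOC][16-26 FREE]
Op 7: d = malloc(8) -> d = 16; heap: [0-6 FREE][7-15 ALLOC][16-23 ALLOC][24-26 FREE]
free(c): c = 7 -> block [7-15 ALLOC]; mark free, coalesce with adjacent free neighbors -> [0-15 FREE][16-23 ALLOC][24-26 FREE]

Answer: [0-15 FREE][16-23 ALLOC][24-26 FREE]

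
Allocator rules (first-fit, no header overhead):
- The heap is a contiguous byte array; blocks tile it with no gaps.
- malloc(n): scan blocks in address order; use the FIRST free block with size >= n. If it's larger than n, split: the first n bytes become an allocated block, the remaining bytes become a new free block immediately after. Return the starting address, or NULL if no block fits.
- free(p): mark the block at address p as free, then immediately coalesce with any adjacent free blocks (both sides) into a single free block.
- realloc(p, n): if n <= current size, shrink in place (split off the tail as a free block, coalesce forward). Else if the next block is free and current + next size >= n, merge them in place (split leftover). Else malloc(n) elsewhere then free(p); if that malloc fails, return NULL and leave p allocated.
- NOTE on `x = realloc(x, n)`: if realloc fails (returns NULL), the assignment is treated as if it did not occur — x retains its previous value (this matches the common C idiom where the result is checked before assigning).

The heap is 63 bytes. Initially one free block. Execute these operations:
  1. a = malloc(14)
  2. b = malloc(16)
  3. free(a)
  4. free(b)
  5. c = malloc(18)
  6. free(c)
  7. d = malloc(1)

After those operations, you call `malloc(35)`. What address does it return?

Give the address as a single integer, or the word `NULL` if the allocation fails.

Answer: 1

Derivation:
Op 1: a = malloc(14) -> a = 0; heap: [0-13 ALLOC][14-62 FREE]
Op 2: b = malloc(16) -> b = 14; heap: [0-13 ALLOC][14-29 ALLOC][30-62 FREE]
Op 3: free(a) -> (freed a); heap: [0-13 FREE][14-29 ALLOC][30-62 FREE]
Op 4: free(b) -> (freed b); heap: [0-62 FREE]
Op 5: c = malloc(18) -> c = 0; heap: [0-17 ALLOC][18-62 FREE]
Op 6: free(c) -> (freed c); heap: [0-62 FREE]
Op 7: d = malloc(1) -> d = 0; heap: [0-0 ALLOC][1-62 FREE]
malloc(35): first-fit scan over [0-0 ALLOC][1-62 FREE] -> 1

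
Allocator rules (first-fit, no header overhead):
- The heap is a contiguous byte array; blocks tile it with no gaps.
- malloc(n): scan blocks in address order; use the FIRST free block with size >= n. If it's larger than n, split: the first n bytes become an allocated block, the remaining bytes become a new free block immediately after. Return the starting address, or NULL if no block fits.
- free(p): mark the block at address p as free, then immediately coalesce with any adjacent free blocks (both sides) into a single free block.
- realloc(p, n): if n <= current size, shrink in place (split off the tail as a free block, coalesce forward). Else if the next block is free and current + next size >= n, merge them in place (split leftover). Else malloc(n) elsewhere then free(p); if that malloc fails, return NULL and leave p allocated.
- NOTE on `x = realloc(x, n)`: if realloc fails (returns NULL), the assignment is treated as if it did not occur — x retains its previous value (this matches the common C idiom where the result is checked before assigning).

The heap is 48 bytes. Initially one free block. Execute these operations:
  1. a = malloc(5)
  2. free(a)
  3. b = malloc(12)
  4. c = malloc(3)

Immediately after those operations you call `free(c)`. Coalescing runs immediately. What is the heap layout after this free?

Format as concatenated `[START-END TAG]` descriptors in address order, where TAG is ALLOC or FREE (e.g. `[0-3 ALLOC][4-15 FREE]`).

Op 1: a = malloc(5) -> a = 0; heap: [0-4 ALLOC][5-47 FREE]
Op 2: free(a) -> (freed a); heap: [0-47 FREE]
Op 3: b = malloc(12) -> b = 0; heap: [0-11 ALLOC][12-47 FREE]
Op 4: c = malloc(3) -> c = 12; heap: [0-11 ALLOC][12-14 ALLOC][15-47 FREE]
free(c): c = 12 -> block [12-14 ALLOC]; mark free, coalesce with adjacent free neighbors -> [0-11 ALLOC][12-47 FREE]

Answer: [0-11 ALLOC][12-47 FREE]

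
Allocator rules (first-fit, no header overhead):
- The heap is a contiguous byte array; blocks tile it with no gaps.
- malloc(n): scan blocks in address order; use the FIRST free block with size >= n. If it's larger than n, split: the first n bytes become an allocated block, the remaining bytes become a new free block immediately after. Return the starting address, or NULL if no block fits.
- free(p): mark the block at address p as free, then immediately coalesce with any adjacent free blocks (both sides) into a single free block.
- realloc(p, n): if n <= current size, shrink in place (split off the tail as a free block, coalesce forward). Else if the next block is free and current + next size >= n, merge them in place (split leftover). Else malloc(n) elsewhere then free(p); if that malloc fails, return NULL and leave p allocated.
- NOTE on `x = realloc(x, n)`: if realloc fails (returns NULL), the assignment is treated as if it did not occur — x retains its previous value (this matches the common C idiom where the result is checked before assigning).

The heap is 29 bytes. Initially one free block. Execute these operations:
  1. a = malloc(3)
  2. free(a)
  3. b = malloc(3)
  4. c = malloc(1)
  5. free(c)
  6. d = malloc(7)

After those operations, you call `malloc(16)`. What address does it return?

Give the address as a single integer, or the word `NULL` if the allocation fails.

Op 1: a = malloc(3) -> a = 0; heap: [0-2 ALLOC][3-28 FREE]
Op 2: free(a) -> (freed a); heap: [0-28 FREE]
Op 3: b = malloc(3) -> b = 0; heap: [0-2 ALLOC][3-28 FREE]
Op 4: c = malloc(1) -> c = 3; heap: [0-2 ALLOC][3-3 ALLOC][4-28 FREE]
Op 5: free(c) -> (freed c); heap: [0-2 ALLOC][3-28 FREE]
Op 6: d = malloc(7) -> d = 3; heap: [0-2 ALLOC][3-9 ALLOC][10-28 FREE]
malloc(16): first-fit scan over [0-2 ALLOC][3-9 ALLOC][10-28 FREE] -> 10

Answer: 10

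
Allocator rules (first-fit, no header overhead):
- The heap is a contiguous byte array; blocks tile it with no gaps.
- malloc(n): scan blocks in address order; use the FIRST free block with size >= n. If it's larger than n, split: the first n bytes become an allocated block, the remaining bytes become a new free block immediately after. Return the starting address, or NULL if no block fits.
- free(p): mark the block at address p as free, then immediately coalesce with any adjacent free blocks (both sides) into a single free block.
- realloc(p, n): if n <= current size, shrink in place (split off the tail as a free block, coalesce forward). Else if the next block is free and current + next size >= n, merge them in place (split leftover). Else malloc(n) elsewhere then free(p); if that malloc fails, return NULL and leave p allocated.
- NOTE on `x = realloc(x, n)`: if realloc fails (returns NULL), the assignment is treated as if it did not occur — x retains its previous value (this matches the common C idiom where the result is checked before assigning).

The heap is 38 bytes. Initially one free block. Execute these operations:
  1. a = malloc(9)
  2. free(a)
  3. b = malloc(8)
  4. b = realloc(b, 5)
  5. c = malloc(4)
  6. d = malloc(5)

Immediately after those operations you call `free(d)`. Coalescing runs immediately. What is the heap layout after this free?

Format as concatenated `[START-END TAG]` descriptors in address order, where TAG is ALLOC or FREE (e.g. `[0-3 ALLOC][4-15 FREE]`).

Op 1: a = malloc(9) -> a = 0; heap: [0-8 ALLOC][9-37 FREE]
Op 2: free(a) -> (freed a); heap: [0-37 FREE]
Op 3: b = malloc(8) -> b = 0; heap: [0-7 ALLOC][8-37 FREE]
Op 4: b = realloc(b, 5) -> b = 0; heap: [0-4 ALLOC][5-37 FREE]
Op 5: c = malloc(4) -> c = 5; heap: [0-4 ALLOC][5-8 ALLOC][9-37 FREE]
Op 6: d = malloc(5) -> d = 9; heap: [0-4 ALLOC][5-8 ALLOC][9-13 ALLOC][14-37 FREE]
free(d): d = 9 -> block [9-13 ALLOC]; mark free, coalesce with adjacent free neighbors -> [0-4 ALLOC][5-8 ALLOC][9-37 FREE]

Answer: [0-4 ALLOC][5-8 ALLOC][9-37 FREE]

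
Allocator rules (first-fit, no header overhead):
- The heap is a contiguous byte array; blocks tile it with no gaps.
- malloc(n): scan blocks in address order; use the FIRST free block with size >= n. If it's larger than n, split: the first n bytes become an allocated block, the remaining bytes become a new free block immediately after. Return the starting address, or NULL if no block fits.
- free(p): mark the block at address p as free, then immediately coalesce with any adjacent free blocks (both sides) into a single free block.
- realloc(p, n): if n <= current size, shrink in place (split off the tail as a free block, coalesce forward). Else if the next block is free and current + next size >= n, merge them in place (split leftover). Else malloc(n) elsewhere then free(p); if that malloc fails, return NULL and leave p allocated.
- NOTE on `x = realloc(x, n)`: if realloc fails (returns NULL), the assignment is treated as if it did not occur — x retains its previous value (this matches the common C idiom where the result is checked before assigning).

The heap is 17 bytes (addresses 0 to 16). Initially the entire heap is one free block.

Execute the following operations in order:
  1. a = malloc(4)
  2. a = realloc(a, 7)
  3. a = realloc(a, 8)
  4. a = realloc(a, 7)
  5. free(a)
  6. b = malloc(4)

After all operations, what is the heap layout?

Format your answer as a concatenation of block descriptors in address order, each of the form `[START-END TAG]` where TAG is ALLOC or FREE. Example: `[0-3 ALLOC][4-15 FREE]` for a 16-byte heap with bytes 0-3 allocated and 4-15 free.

Op 1: a = malloc(4) -> a = 0; heap: [0-3 ALLOC][4-16 FREE]
Op 2: a = realloc(a, 7) -> a = 0; heap: [0-6 ALLOC][7-16 FREE]
Op 3: a = realloc(a, 8) -> a = 0; heap: [0-7 ALLOC][8-16 FREE]
Op 4: a = realloc(a, 7) -> a = 0; heap: [0-6 ALLOC][7-16 FREE]
Op 5: free(a) -> (freed a); heap: [0-16 FREE]
Op 6: b = malloc(4) -> b = 0; heap: [0-3 ALLOC][4-16 FREE]

Answer: [0-3 ALLOC][4-16 FREE]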